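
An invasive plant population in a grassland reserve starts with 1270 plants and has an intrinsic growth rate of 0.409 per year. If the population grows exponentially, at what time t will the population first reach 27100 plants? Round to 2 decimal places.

Set N₀·e^(rt) = 27100: e^(0.409·t) = 27100/1270 = 21.339.
0.409·t = ln(21.339) = 3.0605, so t = 3.0605/0.409 = 7.4829.

7.48 years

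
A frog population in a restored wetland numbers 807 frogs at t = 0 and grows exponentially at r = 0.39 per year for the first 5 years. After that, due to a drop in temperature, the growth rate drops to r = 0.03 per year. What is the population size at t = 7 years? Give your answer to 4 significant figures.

6023 frogs

Phase 1: N(5) = 807·e^(0.39×5) = 807·e^1.95 = 5672.15.
Phase 2 runs for 7 − 5 = 2 years at r = 0.03.
N(7) = 5672.15·e^(0.03×2) = 5672.15·e^0.06 = 6022.9.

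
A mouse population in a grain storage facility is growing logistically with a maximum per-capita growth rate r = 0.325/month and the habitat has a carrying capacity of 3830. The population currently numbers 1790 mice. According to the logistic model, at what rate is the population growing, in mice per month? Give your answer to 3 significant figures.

dN/dt = rN(1 − N/K) = 0.325 × 1790 × (1 − 1790/3830).
1 − 1790/3830 = 0.53264; dN/dt = 0.325 × 1790 × 0.53264 = 309.86.

310 mice per month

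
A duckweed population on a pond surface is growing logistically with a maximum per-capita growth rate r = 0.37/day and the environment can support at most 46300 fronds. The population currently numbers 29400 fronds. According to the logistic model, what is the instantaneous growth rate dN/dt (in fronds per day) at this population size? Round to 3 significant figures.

dN/dt = rN(1 − N/K) = 0.37 × 29400 × (1 − 29400/46300).
1 − 29400/46300 = 0.36501; dN/dt = 0.37 × 29400 × 0.36501 = 3970.6.

3970 fronds per day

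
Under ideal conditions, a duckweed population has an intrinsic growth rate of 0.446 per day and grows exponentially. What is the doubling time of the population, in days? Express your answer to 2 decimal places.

Doubling time t_d = ln(2)/r = 0.6931/0.446 = 1.5541.

1.55 days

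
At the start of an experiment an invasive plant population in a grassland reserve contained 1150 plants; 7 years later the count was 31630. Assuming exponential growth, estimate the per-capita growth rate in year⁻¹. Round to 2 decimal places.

0.47 per year

From N(t) = N₀·e^(rt): e^(r·7) = 31630/1150 = 27.504.
r·7 = ln(27.504) = 3.3143, so r = 3.3143/7 = 0.47348.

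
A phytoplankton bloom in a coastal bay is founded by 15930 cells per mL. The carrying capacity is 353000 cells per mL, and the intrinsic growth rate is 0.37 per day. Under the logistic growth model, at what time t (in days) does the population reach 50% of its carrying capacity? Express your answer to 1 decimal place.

A = (K − N₀)/N₀ = (353000 − 15930)/15930 = 21.159.
Solve 353000/(1 + 21.159·e^(−0.37t)) = 176500: 1 + 21.159·e^(−0.37t) = 2, so e^(−0.37t) = 0.0472602.
−0.37·t = ln(0.0472602) = -3.0521, so t = 3.0521/0.37 = 8.2489.

8.2 days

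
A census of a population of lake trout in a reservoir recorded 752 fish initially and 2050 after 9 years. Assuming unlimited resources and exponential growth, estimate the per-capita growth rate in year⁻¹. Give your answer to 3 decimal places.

0.111 per year

From N(t) = N₀·e^(rt): e^(r·9) = 2050/752 = 2.7261.
r·9 = ln(2.7261) = 1.0029, so r = 1.0029/9 = 0.11143.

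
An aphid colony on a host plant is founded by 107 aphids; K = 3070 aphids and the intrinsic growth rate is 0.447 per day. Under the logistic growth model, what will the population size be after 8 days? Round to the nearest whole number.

A = (K − N₀)/N₀ = (3070 − 107)/107 = 27.692.
N(t) = K/(1 + A·e^(−rt)) = 3070/(1 + 27.692×e^(−0.447×8)).
e^(−3.576) = 0.027987; denominator = 1 + 27.692×0.027987 = 1.775.
N = 3070/1.775 = 1729.56.

1730 aphids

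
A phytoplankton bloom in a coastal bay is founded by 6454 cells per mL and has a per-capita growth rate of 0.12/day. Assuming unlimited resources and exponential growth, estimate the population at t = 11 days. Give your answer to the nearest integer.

24160 cells per mL

N(t) = N₀·e^(rt) = 6454 × e^(0.12×11) = 6454 × e^1.32.
e^1.32 ≈ 3.7434, so N ≈ 6454 × 3.7434 = 24160.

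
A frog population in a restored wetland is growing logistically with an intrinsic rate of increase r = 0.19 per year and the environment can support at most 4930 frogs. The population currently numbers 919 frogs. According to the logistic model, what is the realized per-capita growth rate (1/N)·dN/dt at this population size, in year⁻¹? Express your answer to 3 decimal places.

(1/N)·dN/dt = r(1 − N/K) = 0.19 × (1 − 919/4930).
= 0.19 × 0.81359 = 0.15458.

0.155 per year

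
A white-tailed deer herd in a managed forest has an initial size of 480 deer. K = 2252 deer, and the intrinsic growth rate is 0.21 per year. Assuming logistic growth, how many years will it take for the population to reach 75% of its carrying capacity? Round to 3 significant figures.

A = (K − N₀)/N₀ = (2252 − 480)/480 = 3.6917.
Solve 2252/(1 + 3.6917·e^(−0.21t)) = 1689: 1 + 3.6917·e^(−0.21t) = 1.3333, so e^(−0.21t) = 0.0902935.
−0.21·t = ln(0.0902935) = -2.4047, so t = 2.4047/0.21 = 11.451.

11.5 years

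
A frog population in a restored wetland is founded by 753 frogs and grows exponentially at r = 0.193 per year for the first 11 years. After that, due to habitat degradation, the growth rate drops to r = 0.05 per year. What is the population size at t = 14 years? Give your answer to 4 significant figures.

Phase 1: N(11) = 753·e^(0.193×11) = 753·e^2.123 = 6292.19.
Phase 2 runs for 14 − 11 = 3 years at r = 0.05.
N(14) = 6292.19·e^(0.05×3) = 6292.19·e^0.15 = 7310.49.

7310 frogs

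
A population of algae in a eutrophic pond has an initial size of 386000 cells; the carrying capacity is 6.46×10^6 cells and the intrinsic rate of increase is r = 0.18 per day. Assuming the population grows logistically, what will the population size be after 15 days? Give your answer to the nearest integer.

3139688 cells

A = (K − N₀)/N₀ = (6.46×10^6 − 386000)/386000 = 15.736.
N(t) = K/(1 + A·e^(−rt)) = 6.46×10^6/(1 + 15.736×e^(−0.18×15)).
e^(−2.7) = 0.067206; denominator = 1 + 15.736×0.067206 = 2.0575.
N = 6.46×10^6/2.0575 = 3.139688×10^6.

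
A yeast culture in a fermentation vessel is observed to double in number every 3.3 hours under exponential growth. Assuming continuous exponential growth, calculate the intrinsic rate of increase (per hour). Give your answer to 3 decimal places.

0.210 per hour

r = ln(2)/t_d = 0.6931/3.3 = 0.21004.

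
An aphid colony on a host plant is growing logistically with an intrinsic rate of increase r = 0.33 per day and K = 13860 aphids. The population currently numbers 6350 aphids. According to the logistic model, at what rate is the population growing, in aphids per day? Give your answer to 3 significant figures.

dN/dt = rN(1 − N/K) = 0.33 × 6350 × (1 − 6350/13860).
1 − 6350/13860 = 0.54185; dN/dt = 0.33 × 6350 × 0.54185 = 1135.4.

1140 aphids per day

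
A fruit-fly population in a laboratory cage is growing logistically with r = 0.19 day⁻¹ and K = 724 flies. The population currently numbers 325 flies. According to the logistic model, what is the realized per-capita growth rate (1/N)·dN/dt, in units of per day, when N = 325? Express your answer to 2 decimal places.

0.10 per day

(1/N)·dN/dt = r(1 − N/K) = 0.19 × (1 − 325/724).
= 0.19 × 0.5511 = 0.10471.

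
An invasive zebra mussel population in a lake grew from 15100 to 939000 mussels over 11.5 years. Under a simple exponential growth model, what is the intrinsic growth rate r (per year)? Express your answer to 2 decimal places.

From N(t) = N₀·e^(rt): e^(r·11.5) = 939000/15100 = 62.185.
r·11.5 = ln(62.185) = 4.1301, so r = 4.1301/11.5 = 0.35914.

0.36 per year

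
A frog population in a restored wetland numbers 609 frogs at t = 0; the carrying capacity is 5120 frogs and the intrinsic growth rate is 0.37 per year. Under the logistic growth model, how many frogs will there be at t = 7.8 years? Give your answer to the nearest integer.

3623 frogs

A = (K − N₀)/N₀ = (5120 − 609)/609 = 7.4072.
N(t) = K/(1 + A·e^(−rt)) = 5120/(1 + 7.4072×e^(−0.37×7.8)).
e^(−2.886) = 0.055799; denominator = 1 + 7.4072×0.055799 = 1.4133.
N = 5120/1.4133 = 3622.69.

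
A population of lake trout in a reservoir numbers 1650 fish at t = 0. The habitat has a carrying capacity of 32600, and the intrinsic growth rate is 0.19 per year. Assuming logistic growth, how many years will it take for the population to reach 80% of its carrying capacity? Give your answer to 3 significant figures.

22.7 years

A = (K − N₀)/N₀ = (32600 − 1650)/1650 = 18.758.
Solve 32600/(1 + 18.758·e^(−0.19t)) = 26080: 1 + 18.758·e^(−0.19t) = 1.25, so e^(−0.19t) = 0.0133279.
−0.19·t = ln(0.0133279) = -4.3179, so t = 4.3179/0.19 = 22.726.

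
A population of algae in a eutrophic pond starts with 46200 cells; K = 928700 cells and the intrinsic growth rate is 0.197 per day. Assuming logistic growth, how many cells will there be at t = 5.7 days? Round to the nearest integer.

A = (K − N₀)/N₀ = (928700 − 46200)/46200 = 19.102.
N(t) = K/(1 + A·e^(−rt)) = 928700/(1 + 19.102×e^(−0.197×5.7)).
e^(−1.123) = 0.32533; denominator = 1 + 19.102×0.32533 = 7.2145.
N = 928700/7.2145 = 128728.

128728 cells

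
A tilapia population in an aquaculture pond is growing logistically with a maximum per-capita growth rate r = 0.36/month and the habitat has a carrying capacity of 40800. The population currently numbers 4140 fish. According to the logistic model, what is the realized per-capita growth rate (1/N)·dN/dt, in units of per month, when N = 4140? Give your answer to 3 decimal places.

(1/N)·dN/dt = r(1 − N/K) = 0.36 × (1 − 4140/40800).
= 0.36 × 0.89853 = 0.32347.

0.323 per month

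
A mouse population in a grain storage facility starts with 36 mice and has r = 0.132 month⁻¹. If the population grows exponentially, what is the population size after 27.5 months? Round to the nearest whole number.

N(t) = N₀·e^(rt) = 36 × e^(0.132×27.5) = 36 × e^3.63.
e^3.63 ≈ 37.713, so N ≈ 36 × 37.713 = 1357.66.

1358 mice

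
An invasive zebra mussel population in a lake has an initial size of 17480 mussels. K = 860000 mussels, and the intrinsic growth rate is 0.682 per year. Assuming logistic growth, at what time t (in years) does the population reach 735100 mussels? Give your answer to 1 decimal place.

8.3 years

A = (K − N₀)/N₀ = (860000 − 17480)/17480 = 48.199.
Solve 860000/(1 + 48.199·e^(−0.682t)) = 735100: 1 + 48.199·e^(−0.682t) = 1.1699, so e^(−0.682t) = 0.00352515.
−0.682·t = ln(0.00352515) = -5.6478, so t = 5.6478/0.682 = 8.2813.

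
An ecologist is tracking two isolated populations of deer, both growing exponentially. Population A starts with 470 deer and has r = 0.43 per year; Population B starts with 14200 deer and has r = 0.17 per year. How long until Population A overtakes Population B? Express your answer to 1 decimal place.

13.1 years

Set 470·e^(0.43t) = 14200·e^(0.17t).
e^((0.43 − 0.17)t) = 14200/470 → e^(0.26·t) = 30.213.
0.26·t = ln(30.213) = 3.4083, so t = 3.4083/0.26 = 13.109.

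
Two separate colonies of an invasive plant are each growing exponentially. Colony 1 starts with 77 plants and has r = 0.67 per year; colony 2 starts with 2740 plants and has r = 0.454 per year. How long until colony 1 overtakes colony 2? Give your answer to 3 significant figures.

Set 77·e^(0.67t) = 2740·e^(0.454t).
e^((0.67 − 0.454)t) = 2740/77 → e^(0.216·t) = 35.584.
0.216·t = ln(35.584) = 3.5719, so t = 3.5719/0.216 = 16.537.

16.5 years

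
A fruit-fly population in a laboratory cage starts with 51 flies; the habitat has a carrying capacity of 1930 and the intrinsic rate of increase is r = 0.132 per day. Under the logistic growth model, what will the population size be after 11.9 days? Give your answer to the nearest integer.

A = (K − N₀)/N₀ = (1930 − 51)/51 = 36.843.
N(t) = K/(1 + A·e^(−rt)) = 1930/(1 + 36.843×e^(−0.132×11.9)).
e^(−1.571) = 0.20788; denominator = 1 + 36.843×0.20788 = 8.6589.
N = 1930/8.6589 = 222.892.

223 flies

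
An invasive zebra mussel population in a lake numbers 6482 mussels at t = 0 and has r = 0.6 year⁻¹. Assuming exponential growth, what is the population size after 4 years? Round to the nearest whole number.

71452 mussels

N(t) = N₀·e^(rt) = 6482 × e^(0.6×4) = 6482 × e^2.4.
e^2.4 ≈ 11.023, so N ≈ 6482 × 11.023 = 71452.2.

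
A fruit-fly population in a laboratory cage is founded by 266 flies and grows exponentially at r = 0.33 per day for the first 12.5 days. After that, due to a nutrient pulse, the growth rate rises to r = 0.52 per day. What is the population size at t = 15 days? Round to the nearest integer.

60385 flies

Phase 1: N(12.5) = 266·e^(0.33×12.5) = 266·e^4.125 = 16456.8.
Phase 2 runs for 15 − 12.5 = 2.5 days at r = 0.52.
N(15) = 16456.8·e^(0.52×2.5) = 16456.8·e^1.3 = 60385.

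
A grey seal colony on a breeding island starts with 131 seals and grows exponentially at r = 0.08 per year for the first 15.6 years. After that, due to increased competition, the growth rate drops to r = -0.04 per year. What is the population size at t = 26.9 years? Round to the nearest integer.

Phase 1: N(15.6) = 131·e^(0.08×15.6) = 131·e^1.248 = 456.321.
Phase 2 runs for 26.9 − 15.6 = 11.3 years at r = -0.04.
N(26.9) = 456.321·e^(-0.04×11.3) = 456.321·e^-0.452 = 290.382.

290 seals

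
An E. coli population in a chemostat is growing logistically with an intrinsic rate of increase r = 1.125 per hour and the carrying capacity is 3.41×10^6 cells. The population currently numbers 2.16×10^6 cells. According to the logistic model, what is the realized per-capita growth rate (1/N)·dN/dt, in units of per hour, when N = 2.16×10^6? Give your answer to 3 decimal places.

0.412 per hour

(1/N)·dN/dt = r(1 − N/K) = 1.125 × (1 − 2.16×10^6/3.41×10^6).
= 1.125 × 0.36657 = 0.41239.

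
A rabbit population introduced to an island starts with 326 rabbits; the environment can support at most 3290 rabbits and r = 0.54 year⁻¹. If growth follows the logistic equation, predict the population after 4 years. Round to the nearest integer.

1606 rabbits

A = (K − N₀)/N₀ = (3290 − 326)/326 = 9.092.
N(t) = K/(1 + A·e^(−rt)) = 3290/(1 + 9.092×e^(−0.54×4)).
e^(−2.16) = 0.11533; denominator = 1 + 9.092×0.11533 = 2.0485.
N = 3290/2.0485 = 1606.02.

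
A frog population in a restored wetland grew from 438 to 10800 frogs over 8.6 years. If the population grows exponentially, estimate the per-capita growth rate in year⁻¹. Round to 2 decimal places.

0.37 per year

From N(t) = N₀·e^(rt): e^(r·8.6) = 10800/438 = 24.658.
r·8.6 = ln(24.658) = 3.2051, so r = 3.2051/8.6 = 0.37268.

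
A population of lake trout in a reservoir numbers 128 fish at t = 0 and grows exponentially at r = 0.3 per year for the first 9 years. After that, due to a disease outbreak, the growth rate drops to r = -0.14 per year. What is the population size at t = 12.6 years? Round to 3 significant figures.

Phase 1: N(9) = 128·e^(0.3×9) = 128·e^2.7 = 1904.61.
Phase 2 runs for 12.6 − 9 = 3.6 years at r = -0.14.
N(12.6) = 1904.61·e^(-0.14×3.6) = 1904.61·e^-0.504 = 1150.59.

1150 fish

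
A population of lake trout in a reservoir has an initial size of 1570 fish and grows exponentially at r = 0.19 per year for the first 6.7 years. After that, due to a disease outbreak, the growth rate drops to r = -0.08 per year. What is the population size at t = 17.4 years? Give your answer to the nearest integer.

2382 fish

Phase 1: N(6.7) = 1570·e^(0.19×6.7) = 1570·e^1.273 = 5607.34.
Phase 2 runs for 17.4 − 6.7 = 10.7 years at r = -0.08.
N(17.4) = 5607.34·e^(-0.08×10.7) = 5607.34·e^-0.856 = 2382.32.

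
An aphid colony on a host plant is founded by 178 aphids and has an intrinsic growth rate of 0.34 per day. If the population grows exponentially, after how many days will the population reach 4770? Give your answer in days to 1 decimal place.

Set N₀·e^(rt) = 4770: e^(0.34·t) = 4770/178 = 26.798.
0.34·t = ln(26.798) = 3.2883, so t = 3.2883/0.34 = 9.6715.

9.7 days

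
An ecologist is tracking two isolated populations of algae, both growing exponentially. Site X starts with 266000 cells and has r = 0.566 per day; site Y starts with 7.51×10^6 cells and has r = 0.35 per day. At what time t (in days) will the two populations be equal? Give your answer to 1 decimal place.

Set 266000·e^(0.566t) = 7.51×10^6·e^(0.35t).
e^((0.566 − 0.35)t) = 7.51×10^6/266000 → e^(0.216·t) = 28.233.
0.216·t = ln(28.233) = 3.3405, so t = 3.3405/0.216 = 15.465.

15.5 days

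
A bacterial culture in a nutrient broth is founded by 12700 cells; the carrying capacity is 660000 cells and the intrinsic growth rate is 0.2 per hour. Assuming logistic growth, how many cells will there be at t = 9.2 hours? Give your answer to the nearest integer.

72570 cells

A = (K − N₀)/N₀ = (660000 − 12700)/12700 = 50.969.
N(t) = K/(1 + A·e^(−rt)) = 660000/(1 + 50.969×e^(−0.2×9.2)).
e^(−1.84) = 0.15882; denominator = 1 + 50.969×0.15882 = 9.0947.
N = 660000/9.0947 = 72569.8.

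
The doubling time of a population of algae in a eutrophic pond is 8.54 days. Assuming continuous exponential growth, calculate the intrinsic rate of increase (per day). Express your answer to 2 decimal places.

0.08 per day

r = ln(2)/t_d = 0.6931/8.54 = 0.081165.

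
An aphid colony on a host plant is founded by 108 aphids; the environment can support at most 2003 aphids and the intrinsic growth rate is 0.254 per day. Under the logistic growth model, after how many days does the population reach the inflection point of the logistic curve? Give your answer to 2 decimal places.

Logistic growth is fastest at N = K/2 = 1001.5.
A = (K − N₀)/N₀ = 17.546. Set K/(1 + A·e^(−rt)) = K/2 → A·e^(−rt) = 1.
e^(−0.254t) = 1/17.546 = 0.0569921, so t = ln(17.546)/0.254 = 2.8648/0.254 = 11.279.

11.28 days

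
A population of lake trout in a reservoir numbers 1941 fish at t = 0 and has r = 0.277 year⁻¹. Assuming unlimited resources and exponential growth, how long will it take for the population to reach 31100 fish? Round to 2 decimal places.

Set N₀·e^(rt) = 31100: e^(0.277·t) = 31100/1941 = 16.023.
0.277·t = ln(16.023) = 2.774, so t = 2.774/0.277 = 10.014.

10.01 years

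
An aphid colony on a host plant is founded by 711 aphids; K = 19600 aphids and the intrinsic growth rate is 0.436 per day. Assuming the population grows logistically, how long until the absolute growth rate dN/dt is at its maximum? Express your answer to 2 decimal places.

7.52 days

Logistic growth is fastest at N = K/2 = 9800.
A = (K − N₀)/N₀ = 26.567. Set K/(1 + A·e^(−rt)) = K/2 → A·e^(−rt) = 1.
e^(−0.436t) = 1/26.567 = 0.037641, so t = ln(26.567)/0.436 = 3.2797/0.436 = 7.5222.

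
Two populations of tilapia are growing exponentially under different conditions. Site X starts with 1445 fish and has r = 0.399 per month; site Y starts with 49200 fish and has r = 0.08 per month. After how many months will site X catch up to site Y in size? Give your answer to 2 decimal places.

Set 1445·e^(0.399t) = 49200·e^(0.08t).
e^((0.399 − 0.08)t) = 49200/1445 → e^(0.319·t) = 34.048.
0.319·t = ln(34.048) = 3.5278, so t = 3.5278/0.319 = 11.059.

11.06 months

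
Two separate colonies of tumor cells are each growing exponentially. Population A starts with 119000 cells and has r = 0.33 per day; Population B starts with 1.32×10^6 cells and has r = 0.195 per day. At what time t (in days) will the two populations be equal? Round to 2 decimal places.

17.82 days

Set 119000·e^(0.33t) = 1.32×10^6·e^(0.195t).
e^((0.33 − 0.195)t) = 1.32×10^6/119000 → e^(0.135·t) = 11.092.
0.135·t = ln(11.092) = 2.4063, so t = 2.4063/0.135 = 17.824.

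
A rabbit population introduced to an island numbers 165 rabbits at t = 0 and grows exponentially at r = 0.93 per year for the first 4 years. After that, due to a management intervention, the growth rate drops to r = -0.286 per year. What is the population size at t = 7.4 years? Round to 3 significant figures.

Phase 1: N(4) = 165·e^(0.93×4) = 165·e^3.72 = 6808.63.
Phase 2 runs for 7.4 − 4 = 3.4 years at r = -0.286.
N(7.4) = 6808.63·e^(-0.286×3.4) = 6808.63·e^-0.9724 = 2574.85.

2570 rabbits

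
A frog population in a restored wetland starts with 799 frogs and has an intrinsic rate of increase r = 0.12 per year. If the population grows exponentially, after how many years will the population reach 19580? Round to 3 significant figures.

Set N₀·e^(rt) = 19580: e^(0.12·t) = 19580/799 = 24.506.
0.12·t = ln(24.506) = 3.1989, so t = 3.1989/0.12 = 26.658.

26.7 years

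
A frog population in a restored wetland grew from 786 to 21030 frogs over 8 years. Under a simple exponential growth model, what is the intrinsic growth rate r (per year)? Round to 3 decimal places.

From N(t) = N₀·e^(rt): e^(r·8) = 21030/786 = 26.756.
r·8 = ln(26.756) = 3.2867, so r = 3.2867/8 = 0.41084.

0.411 per year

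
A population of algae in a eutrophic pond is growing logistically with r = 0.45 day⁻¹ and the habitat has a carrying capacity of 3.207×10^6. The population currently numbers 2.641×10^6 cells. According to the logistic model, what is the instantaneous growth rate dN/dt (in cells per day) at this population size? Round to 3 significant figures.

210000 cells per day

dN/dt = rN(1 − N/K) = 0.45 × 2.641×10^6 × (1 − 2.641×10^6/3.207×10^6).
1 − 2.641×10^6/3.207×10^6 = 0.17649; dN/dt = 0.45 × 2.641×10^6 × 0.17649 = 2.09748×10^5.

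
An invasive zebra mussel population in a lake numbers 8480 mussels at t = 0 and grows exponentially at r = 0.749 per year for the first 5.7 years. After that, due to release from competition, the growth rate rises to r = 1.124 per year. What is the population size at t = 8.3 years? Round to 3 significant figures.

Phase 1: N(5.7) = 8480·e^(0.749×5.7) = 8480·e^4.269 = 606079.
Phase 2 runs for 8.3 − 5.7 = 2.6 years at r = 1.124.
N(8.3) = 606079·e^(1.124×2.6) = 606079·e^2.922 = 1.126449×10^7.

11300000 mussels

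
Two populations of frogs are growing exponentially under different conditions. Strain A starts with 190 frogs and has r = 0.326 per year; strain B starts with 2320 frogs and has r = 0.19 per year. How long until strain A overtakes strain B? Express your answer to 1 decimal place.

Set 190·e^(0.326t) = 2320·e^(0.19t).
e^((0.326 − 0.19)t) = 2320/190 → e^(0.136·t) = 12.211.
0.136·t = ln(12.211) = 2.5023, so t = 2.5023/0.136 = 18.399.

18.4 years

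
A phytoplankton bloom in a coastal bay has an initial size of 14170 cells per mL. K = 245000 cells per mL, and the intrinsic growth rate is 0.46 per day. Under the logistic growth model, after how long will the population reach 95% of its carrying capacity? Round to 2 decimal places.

A = (K − N₀)/N₀ = (245000 − 14170)/14170 = 16.29.
Solve 245000/(1 + 16.29·e^(−0.46t)) = 232750: 1 + 16.29·e^(−0.46t) = 1.0526, so e^(−0.46t) = 0.0032309.
−0.46·t = ln(0.0032309) = -5.735, so t = 5.735/0.46 = 12.467.

12.47 days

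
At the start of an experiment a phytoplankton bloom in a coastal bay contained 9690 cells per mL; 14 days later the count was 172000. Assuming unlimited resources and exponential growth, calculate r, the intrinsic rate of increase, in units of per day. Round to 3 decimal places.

From N(t) = N₀·e^(rt): e^(r·14) = 172000/9690 = 17.75.
r·14 = ln(17.75) = 2.8764, so r = 2.8764/14 = 0.20546.

0.205 per day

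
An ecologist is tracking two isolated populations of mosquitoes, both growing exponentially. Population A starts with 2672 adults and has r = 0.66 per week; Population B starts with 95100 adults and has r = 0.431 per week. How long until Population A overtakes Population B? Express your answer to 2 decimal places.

Set 2672·e^(0.66t) = 95100·e^(0.431t).
e^((0.66 − 0.431)t) = 95100/2672 → e^(0.229·t) = 35.591.
0.229·t = ln(35.591) = 3.5721, so t = 3.5721/0.229 = 15.599.

15.60 weeks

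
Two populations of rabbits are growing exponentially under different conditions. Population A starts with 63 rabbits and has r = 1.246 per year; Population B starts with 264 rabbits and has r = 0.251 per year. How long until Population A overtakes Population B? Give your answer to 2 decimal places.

1.44 years

Set 63·e^(1.246t) = 264·e^(0.251t).
e^((1.246 − 0.251)t) = 264/63 → e^(0.995·t) = 4.1905.
0.995·t = ln(4.1905) = 1.4328, so t = 1.4328/0.995 = 1.44.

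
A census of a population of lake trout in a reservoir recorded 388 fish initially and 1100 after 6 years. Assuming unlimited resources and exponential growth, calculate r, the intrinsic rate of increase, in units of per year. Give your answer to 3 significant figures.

0.174 per year

From N(t) = N₀·e^(rt): e^(r·6) = 1100/388 = 2.8351.
r·6 = ln(2.8351) = 1.0421, so r = 1.0421/6 = 0.17368.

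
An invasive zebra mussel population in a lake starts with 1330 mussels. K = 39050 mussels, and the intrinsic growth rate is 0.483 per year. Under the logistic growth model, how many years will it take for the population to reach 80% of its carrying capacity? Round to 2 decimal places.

A = (K − N₀)/N₀ = (39050 − 1330)/1330 = 28.361.
Solve 39050/(1 + 28.361·e^(−0.483t)) = 31240: 1 + 28.361·e^(−0.483t) = 1.25, so e^(−0.483t) = 0.00881495.
−0.483·t = ln(0.00881495) = -4.7313, so t = 4.7313/0.483 = 9.7957.

9.80 years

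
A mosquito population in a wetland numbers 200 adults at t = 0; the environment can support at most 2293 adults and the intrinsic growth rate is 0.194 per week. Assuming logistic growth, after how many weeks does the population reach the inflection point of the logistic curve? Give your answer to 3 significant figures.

12.1 weeks

Logistic growth is fastest at N = K/2 = 1146.5.
A = (K − N₀)/N₀ = 10.465. Set K/(1 + A·e^(−rt)) = K/2 → A·e^(−rt) = 1.
e^(−0.194t) = 1/10.465 = 0.0955566, so t = ln(10.465)/0.194 = 2.348/0.194 = 12.103.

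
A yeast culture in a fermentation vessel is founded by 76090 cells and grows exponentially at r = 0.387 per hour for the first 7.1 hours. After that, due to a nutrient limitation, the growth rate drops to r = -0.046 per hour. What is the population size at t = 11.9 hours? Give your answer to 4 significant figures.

Phase 1: N(7.1) = 76090·e^(0.387×7.1) = 76090·e^2.748 = 1.187513×10^6.
Phase 2 runs for 11.9 − 7.1 = 4.8 hours at r = -0.046.
N(11.9) = 1.187513×10^6·e^(-0.046×4.8) = 1.187513×10^6·e^-0.2208 = 952240.

952200 cells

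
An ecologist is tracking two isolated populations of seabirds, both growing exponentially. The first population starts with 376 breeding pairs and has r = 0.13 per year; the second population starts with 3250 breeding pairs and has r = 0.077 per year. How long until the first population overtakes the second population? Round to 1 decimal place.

40.7 years

Set 376·e^(0.13t) = 3250·e^(0.077t).
e^((0.13 − 0.077)t) = 3250/376 → e^(0.053·t) = 8.6436.
0.053·t = ln(8.6436) = 2.1568, so t = 2.1568/0.053 = 40.695.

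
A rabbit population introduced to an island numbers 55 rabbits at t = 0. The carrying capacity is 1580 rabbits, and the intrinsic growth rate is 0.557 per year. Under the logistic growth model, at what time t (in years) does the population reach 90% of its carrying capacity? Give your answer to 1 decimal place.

9.9 years

A = (K − N₀)/N₀ = (1580 − 55)/55 = 27.727.
Solve 1580/(1 + 27.727·e^(−0.557t)) = 1422: 1 + 27.727·e^(−0.557t) = 1.1111, so e^(−0.557t) = 0.00400729.
−0.557·t = ln(0.00400729) = -5.5196, so t = 5.5196/0.557 = 9.9096.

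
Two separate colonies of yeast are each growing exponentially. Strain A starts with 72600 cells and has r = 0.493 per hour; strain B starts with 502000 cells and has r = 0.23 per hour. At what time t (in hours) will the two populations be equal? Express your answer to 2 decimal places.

Set 72600·e^(0.493t) = 502000·e^(0.23t).
e^((0.493 − 0.23)t) = 502000/72600 → e^(0.263·t) = 6.9146.
0.263·t = ln(6.9146) = 1.9336, so t = 1.9336/0.263 = 7.3522.

7.35 hours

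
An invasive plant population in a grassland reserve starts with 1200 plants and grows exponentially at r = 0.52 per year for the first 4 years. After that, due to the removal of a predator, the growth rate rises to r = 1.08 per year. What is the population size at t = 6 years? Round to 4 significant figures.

83290 plants

Phase 1: N(4) = 1200·e^(0.52×4) = 1200·e^2.08 = 9605.36.
Phase 2 runs for 6 − 4 = 2 years at r = 1.08.
N(6) = 9605.36·e^(1.08×2) = 9605.36·e^2.16 = 83289.4.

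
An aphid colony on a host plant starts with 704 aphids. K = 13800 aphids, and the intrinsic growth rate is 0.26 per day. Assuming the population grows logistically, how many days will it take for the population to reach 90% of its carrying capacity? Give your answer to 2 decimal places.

A = (K − N₀)/N₀ = (13800 − 704)/704 = 18.602.
Solve 13800/(1 + 18.602·e^(−0.26t)) = 12420: 1 + 18.602·e^(−0.26t) = 1.1111, so e^(−0.26t) = 0.00597299.
−0.26·t = ln(0.00597299) = -5.1205, so t = 5.1205/0.26 = 19.694.

19.69 days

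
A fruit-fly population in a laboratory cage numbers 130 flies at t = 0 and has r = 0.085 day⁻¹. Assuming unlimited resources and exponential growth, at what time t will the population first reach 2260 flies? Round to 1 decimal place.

33.6 days

Set N₀·e^(rt) = 2260: e^(0.085·t) = 2260/130 = 17.385.
0.085·t = ln(17.385) = 2.8556, so t = 2.8556/0.085 = 33.595.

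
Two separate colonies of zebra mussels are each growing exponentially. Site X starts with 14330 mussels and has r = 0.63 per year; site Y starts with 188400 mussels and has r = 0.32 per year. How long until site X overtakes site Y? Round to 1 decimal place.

8.3 years

Set 14330·e^(0.63t) = 188400·e^(0.32t).
e^((0.63 − 0.32)t) = 188400/14330 → e^(0.31·t) = 13.147.
0.31·t = ln(13.147) = 2.5762, so t = 2.5762/0.31 = 8.3104.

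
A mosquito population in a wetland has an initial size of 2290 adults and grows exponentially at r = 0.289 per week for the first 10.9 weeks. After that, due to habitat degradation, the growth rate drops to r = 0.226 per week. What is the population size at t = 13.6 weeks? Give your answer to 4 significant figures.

Phase 1: N(10.9) = 2290·e^(0.289×10.9) = 2290·e^3.15 = 53444.9.
Phase 2 runs for 13.6 − 10.9 = 2.7 weeks at r = 0.226.
N(13.6) = 53444.9·e^(0.226×2.7) = 53444.9·e^0.6102 = 98381.4.

98380 adults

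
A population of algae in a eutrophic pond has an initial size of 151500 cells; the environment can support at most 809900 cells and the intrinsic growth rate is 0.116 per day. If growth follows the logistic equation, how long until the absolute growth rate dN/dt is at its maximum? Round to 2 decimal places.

12.67 days

Logistic growth is fastest at N = K/2 = 404950.
A = (K − N₀)/N₀ = 4.3459. Set K/(1 + A·e^(−rt)) = K/2 → A·e^(−rt) = 1.
e^(−0.116t) = 1/4.3459 = 0.230103, so t = ln(4.3459)/0.116 = 1.4692/0.116 = 12.666.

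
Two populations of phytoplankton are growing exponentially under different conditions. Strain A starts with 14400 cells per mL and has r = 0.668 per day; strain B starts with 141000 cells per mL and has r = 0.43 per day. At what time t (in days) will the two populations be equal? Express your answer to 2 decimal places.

9.59 days

Set 14400·e^(0.668t) = 141000·e^(0.43t).
e^((0.668 − 0.43)t) = 141000/14400 → e^(0.238·t) = 9.7917.
0.238·t = ln(9.7917) = 2.2815, so t = 2.2815/0.238 = 9.5863.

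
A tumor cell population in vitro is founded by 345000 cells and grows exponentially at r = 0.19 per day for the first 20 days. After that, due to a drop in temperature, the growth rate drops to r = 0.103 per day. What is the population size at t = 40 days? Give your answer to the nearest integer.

Phase 1: N(20) = 345000·e^(0.19×20) = 345000·e^3.8 = 1.542191×10^7.
Phase 2 runs for 40 − 20 = 20 days at r = 0.103.
N(40) = 1.542191×10^7·e^(0.103×20) = 1.542191×10^7·e^2.06 = 1.209998×10^8.

120999830 cells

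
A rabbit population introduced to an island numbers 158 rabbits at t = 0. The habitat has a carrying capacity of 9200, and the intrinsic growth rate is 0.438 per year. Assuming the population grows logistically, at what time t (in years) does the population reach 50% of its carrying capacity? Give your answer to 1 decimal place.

9.2 years

A = (K − N₀)/N₀ = (9200 − 158)/158 = 57.228.
Solve 9200/(1 + 57.228·e^(−0.438t)) = 4600: 1 + 57.228·e^(−0.438t) = 2, so e^(−0.438t) = 0.017474.
−0.438·t = ln(0.017474) = -4.047, so t = 4.047/0.438 = 9.2398.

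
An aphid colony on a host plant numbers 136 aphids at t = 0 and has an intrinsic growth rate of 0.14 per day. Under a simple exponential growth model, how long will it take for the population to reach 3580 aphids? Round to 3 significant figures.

23.4 days

Set N₀·e^(rt) = 3580: e^(0.14·t) = 3580/136 = 26.324.
0.14·t = ln(26.324) = 3.2705, so t = 3.2705/0.14 = 23.36.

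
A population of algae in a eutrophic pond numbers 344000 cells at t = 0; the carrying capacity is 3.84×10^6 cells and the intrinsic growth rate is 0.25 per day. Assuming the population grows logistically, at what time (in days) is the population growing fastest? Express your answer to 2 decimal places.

9.27 days

Logistic growth is fastest at N = K/2 = 1.92×10^6.
A = (K − N₀)/N₀ = 10.163. Set K/(1 + A·e^(−rt)) = K/2 → A·e^(−rt) = 1.
e^(−0.25t) = 1/10.163 = 0.0983982, so t = ln(10.163)/0.25 = 2.3187/0.25 = 9.2749.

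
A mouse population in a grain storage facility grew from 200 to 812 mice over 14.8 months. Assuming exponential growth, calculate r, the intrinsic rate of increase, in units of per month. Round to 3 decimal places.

0.095 per month

From N(t) = N₀·e^(rt): e^(r·14.8) = 812/200 = 4.06.
r·14.8 = ln(4.06) = 1.4012, so r = 1.4012/14.8 = 0.094675.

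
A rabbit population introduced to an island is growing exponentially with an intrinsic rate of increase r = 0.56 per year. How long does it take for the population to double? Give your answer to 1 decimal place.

1.2 years

Doubling time t_d = ln(2)/r = 0.6931/0.56 = 1.2378.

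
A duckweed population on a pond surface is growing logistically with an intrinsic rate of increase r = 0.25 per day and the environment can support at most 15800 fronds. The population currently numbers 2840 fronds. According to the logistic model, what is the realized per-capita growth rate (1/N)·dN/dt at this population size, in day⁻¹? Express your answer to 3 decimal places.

(1/N)·dN/dt = r(1 − N/K) = 0.25 × (1 − 2840/15800).
= 0.25 × 0.82025 = 0.20506.

0.205 per day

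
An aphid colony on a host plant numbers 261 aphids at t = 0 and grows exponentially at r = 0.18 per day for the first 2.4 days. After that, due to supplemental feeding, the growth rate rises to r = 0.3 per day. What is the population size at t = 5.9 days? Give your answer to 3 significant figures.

1150 aphids

Phase 1: N(2.4) = 261·e^(0.18×2.4) = 261·e^0.432 = 402.027.
Phase 2 runs for 5.9 − 2.4 = 3.5 days at r = 0.3.
N(5.9) = 402.027·e^(0.3×3.5) = 402.027·e^1.05 = 1148.85.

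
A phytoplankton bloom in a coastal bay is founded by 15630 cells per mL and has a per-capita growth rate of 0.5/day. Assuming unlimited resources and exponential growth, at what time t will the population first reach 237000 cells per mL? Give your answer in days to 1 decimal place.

5.4 days

Set N₀·e^(rt) = 237000: e^(0.5·t) = 237000/15630 = 15.163.
0.5·t = ln(15.163) = 2.7189, so t = 2.7189/0.5 = 5.4377.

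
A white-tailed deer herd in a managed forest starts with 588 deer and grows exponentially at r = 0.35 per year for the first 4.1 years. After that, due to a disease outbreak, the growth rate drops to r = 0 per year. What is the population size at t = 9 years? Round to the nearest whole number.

Phase 1: N(4.1) = 588·e^(0.35×4.1) = 588·e^1.435 = 2469.39.
Phase 2 runs for 9 − 4.1 = 4.9 years at r = 0.
N(9) = 2469.39·e^(0×4.9) = 2469.39·e^0 = 2469.39.

2469 deer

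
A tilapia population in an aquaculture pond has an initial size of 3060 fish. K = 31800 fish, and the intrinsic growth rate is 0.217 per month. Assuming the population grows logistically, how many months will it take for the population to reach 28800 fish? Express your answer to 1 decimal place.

A = (K − N₀)/N₀ = (31800 − 3060)/3060 = 9.3922.
Solve 31800/(1 + 9.3922·e^(−0.217t)) = 28800: 1 + 9.3922·e^(−0.217t) = 1.1042, so e^(−0.217t) = 0.0110908.
−0.217·t = ln(0.0110908) = -4.5016, so t = 4.5016/0.217 = 20.745.

20.7 months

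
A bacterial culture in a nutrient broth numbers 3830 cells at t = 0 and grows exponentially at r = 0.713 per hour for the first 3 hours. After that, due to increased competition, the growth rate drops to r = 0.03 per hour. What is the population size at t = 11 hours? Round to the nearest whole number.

41341 cells

Phase 1: N(3) = 3830·e^(0.713×3) = 3830·e^2.139 = 32520.3.
Phase 2 runs for 11 − 3 = 8 hours at r = 0.03.
N(11) = 32520.3·e^(0.03×8) = 32520.3·e^0.24 = 41341.4.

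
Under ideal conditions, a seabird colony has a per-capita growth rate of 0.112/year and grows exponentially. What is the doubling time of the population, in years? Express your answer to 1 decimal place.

6.2 years

Doubling time t_d = ln(2)/r = 0.6931/0.112 = 6.1888.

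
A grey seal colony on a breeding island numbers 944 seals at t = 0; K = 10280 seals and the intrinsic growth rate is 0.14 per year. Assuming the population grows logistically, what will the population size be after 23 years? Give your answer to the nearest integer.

A = (K − N₀)/N₀ = (10280 − 944)/944 = 9.8898.
N(t) = K/(1 + A·e^(−rt)) = 10280/(1 + 9.8898×e^(−0.14×23)).
e^(−3.22) = 0.039955; denominator = 1 + 9.8898×0.039955 = 1.3951.
N = 10280/1.3951 = 7368.39.

7368 seals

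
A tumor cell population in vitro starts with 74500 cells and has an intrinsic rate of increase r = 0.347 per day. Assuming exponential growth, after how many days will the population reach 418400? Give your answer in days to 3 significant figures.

4.97 days

Set N₀·e^(rt) = 418400: e^(0.347·t) = 418400/74500 = 5.6161.
0.347·t = ln(5.6161) = 1.7256, so t = 1.7256/0.347 = 4.973.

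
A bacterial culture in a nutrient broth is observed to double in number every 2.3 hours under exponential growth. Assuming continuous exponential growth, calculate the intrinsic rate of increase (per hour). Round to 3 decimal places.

0.301 per hour

r = ln(2)/t_d = 0.6931/2.3 = 0.30137.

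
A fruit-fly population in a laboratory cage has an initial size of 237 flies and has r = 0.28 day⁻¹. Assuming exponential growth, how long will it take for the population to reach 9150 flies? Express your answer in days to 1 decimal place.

Set N₀·e^(rt) = 9150: e^(0.28·t) = 9150/237 = 38.608.
0.28·t = ln(38.608) = 3.6534, so t = 3.6534/0.28 = 13.048.

13.0 days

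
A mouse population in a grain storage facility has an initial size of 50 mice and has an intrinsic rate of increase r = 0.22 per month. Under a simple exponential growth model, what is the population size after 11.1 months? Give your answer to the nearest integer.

N(t) = N₀·e^(rt) = 50 × e^(0.22×11.1) = 50 × e^2.442.
e^2.442 ≈ 11.496, so N ≈ 50 × 11.496 = 574.8.

575 mice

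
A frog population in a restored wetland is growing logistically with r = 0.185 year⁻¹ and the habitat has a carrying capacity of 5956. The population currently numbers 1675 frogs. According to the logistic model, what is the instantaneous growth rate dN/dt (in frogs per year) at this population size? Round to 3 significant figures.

223 frogs per year

dN/dt = rN(1 − N/K) = 0.185 × 1675 × (1 − 1675/5956).
1 − 1675/5956 = 0.71877; dN/dt = 0.185 × 1675 × 0.71877 = 222.73.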